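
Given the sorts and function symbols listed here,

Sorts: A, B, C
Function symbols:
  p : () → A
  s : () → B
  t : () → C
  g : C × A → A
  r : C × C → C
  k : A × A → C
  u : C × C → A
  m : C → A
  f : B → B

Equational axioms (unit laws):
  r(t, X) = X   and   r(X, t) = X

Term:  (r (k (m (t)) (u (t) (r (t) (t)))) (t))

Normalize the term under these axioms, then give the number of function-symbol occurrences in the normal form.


size = 6

1. (r (k (m (t)) (u (t) (r (t) (t)))) (t))  →  (k (m (t)) (u (t) (r (t) (t))))
2. (k (m (t)) (u (t) (r (t) (t))))  →  (k (m (t)) (u (t) (t)))
normal form: (k (m (t)) (u (t) (t)))


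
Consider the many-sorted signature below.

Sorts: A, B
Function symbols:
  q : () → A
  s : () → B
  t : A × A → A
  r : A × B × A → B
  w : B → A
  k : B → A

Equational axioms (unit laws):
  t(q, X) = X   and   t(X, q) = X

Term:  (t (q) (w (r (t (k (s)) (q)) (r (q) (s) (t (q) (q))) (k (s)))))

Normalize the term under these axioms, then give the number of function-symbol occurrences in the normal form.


1. (t (q) (w (r (t (k (s)) (q)) (r (q) (s) (t (q) (q))) (k (s)))))  →  (w (r (t (k (s)) (q)) (r (q) (s) (t (q) (q))) (k (s))))
2. (w (r (t (k (s)) (q)) (r (q) (s) (t (q) (q))) (k (s))))  →  (w (r (k (s)) (r (q) (s) (t (q) (q))) (k (s))))
3. (w (r (k (s)) (r (q) (s) (t (q) (q))) (k (s))))  →  (w (r (k (s)) (r (q) (s) (q)) (k (s))))
normal form: (w (r (k (s)) (r (q) (s) (q)) (k (s))))

size = 10


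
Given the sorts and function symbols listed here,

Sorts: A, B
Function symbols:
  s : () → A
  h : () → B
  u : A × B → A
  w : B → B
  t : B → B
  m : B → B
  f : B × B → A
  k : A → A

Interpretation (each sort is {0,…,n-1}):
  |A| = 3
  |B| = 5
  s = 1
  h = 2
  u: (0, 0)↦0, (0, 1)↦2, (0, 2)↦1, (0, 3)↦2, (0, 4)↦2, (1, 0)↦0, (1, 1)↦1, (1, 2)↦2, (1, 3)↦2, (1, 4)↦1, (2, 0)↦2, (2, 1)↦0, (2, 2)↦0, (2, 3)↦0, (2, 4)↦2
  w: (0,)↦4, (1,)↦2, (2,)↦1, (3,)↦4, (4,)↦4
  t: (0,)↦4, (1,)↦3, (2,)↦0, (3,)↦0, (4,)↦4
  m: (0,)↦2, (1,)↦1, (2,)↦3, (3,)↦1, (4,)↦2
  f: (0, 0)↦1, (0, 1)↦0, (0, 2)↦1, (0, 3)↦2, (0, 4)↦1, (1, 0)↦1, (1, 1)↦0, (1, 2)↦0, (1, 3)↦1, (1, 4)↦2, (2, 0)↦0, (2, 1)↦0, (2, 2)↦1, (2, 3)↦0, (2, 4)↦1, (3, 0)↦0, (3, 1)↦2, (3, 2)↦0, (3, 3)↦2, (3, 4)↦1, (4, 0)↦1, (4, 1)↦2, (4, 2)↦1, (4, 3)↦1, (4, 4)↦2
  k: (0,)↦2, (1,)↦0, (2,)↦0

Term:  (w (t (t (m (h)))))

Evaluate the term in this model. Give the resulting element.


  h = 2
  (m (h)) = m(2,) = 3
  (t (m (h))) = t(3,) = 0
  (t (t (m (h)))) = t(0,) = 4
  (w (t (t (m (h))))) = w(4,) = 4

value = 4


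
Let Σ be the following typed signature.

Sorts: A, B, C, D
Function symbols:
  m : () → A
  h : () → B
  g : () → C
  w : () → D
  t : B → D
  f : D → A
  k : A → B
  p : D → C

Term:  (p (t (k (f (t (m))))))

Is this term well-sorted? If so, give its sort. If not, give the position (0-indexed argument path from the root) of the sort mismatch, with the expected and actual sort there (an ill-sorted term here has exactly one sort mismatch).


ill-sorted at position [0, 0, 0, 0, 0]: expected B, got A

          (m) : A
        (t (m)) : ✗ arg 0 at [0, 0, 0, 0, 0] has sort A, expected B


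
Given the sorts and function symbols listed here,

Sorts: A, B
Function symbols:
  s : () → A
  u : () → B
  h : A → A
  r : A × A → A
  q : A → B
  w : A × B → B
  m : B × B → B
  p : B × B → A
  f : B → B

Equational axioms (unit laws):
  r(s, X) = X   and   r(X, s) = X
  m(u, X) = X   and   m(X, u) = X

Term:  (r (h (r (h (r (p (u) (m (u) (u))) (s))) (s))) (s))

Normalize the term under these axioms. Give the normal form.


normal form = (h (h (p (u) (u))))

1. (r (h (r (h (r (p (u) (m (u) (u))) (s))) (s))) (s))  →  (h (r (h (r (p (u) (m (u) (u))) (s))) (s)))
2. (h (r (h (r (p (u) (m (u) (u))) (s))) (s)))  →  (h (h (r (p (u) (m (u) (u))) (s))))
3. (h (h (r (p (u) (m (u) (u))) (s))))  →  (h (h (p (u) (m (u) (u)))))
4. (h (h (p (u) (m (u) (u)))))  →  (h (h (p (u) (u))))


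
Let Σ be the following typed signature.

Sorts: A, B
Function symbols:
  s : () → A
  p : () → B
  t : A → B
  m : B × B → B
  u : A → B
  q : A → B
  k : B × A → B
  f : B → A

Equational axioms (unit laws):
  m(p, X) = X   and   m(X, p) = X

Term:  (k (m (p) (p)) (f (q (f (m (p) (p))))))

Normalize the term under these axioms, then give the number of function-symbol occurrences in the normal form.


1. (k (m (p) (p)) (f (q (f (m (p) (p))))))  →  (k (p) (f (q (f (m (p) (p))))))
2. (k (p) (f (q (f (m (p) (p))))))  →  (k (p) (f (q (f (p)))))
normal form: (k (p) (f (q (f (p)))))

size = 6


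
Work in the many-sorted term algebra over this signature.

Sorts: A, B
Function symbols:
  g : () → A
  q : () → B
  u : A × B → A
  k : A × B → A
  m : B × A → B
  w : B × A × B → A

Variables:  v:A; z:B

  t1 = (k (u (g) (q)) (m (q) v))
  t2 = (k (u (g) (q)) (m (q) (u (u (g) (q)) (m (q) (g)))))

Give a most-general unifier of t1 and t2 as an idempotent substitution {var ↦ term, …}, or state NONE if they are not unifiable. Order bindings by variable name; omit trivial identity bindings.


{v ↦ (u (u (g) (q)) (m (q) (g)))}


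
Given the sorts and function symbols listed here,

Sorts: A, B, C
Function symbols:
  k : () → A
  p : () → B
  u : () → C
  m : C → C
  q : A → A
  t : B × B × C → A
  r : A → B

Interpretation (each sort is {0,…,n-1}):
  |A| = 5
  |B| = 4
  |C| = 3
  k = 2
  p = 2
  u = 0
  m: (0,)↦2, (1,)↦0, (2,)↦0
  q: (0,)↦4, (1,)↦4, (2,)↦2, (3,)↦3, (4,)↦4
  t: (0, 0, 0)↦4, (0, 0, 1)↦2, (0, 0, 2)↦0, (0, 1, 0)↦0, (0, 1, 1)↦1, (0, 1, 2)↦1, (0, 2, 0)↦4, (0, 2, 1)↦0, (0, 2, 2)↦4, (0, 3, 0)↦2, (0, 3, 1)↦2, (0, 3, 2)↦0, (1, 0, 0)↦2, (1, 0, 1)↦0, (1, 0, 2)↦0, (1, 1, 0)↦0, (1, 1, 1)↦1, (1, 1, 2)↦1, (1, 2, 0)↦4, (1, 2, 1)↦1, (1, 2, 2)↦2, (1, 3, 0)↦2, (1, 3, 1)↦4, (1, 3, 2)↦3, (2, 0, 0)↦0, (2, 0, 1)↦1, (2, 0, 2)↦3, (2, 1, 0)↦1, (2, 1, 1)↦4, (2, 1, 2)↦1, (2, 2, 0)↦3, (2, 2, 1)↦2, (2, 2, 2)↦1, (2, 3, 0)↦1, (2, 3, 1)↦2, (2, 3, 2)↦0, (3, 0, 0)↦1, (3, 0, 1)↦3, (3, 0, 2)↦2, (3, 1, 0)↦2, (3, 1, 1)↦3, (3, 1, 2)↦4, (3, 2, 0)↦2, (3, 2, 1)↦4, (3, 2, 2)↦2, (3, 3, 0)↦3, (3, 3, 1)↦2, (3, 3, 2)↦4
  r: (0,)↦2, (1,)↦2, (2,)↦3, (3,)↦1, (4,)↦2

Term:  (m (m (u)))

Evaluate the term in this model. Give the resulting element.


  u = 0
  (m (u)) = m(0,) = 2
  (m (m (u))) = m(2,) = 0

value = 0


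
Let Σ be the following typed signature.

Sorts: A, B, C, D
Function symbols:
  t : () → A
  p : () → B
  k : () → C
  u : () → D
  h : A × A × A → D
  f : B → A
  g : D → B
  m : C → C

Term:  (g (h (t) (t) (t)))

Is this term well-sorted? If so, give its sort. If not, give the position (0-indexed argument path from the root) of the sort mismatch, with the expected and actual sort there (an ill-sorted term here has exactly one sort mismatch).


well-sorted; sort = B

    (t) : A
    (t) : A
    (t) : A
  (h (t) (t) (t)) : D
(g (h (t) (t) (t))) : B


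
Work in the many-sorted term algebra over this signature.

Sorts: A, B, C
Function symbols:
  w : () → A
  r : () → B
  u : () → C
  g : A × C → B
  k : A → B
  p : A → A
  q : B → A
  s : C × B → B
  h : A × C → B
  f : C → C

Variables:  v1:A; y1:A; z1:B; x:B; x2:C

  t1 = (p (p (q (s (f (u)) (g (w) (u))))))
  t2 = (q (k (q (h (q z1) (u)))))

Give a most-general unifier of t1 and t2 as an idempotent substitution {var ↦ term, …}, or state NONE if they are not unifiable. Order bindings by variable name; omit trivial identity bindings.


head clash or occurs-check failure — not unifiable

NONE (not unifiable)


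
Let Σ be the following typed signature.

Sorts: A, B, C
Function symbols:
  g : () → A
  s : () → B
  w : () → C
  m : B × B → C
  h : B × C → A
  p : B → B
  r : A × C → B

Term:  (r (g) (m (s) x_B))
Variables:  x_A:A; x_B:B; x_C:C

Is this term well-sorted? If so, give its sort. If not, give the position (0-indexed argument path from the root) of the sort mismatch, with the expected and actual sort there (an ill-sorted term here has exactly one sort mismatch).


well-sorted; sort = B

  (g) : A
    (s) : B
    x_B : B
  (m (s) x_B) : C
(r (g) (m (s) x_B)) : B


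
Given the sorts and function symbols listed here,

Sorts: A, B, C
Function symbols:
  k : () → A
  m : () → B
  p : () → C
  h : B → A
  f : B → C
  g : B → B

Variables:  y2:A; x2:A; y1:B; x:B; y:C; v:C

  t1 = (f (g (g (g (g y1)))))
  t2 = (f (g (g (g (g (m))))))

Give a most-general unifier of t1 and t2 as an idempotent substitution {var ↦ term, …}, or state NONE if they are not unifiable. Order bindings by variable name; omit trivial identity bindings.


{y1 ↦ (m)}


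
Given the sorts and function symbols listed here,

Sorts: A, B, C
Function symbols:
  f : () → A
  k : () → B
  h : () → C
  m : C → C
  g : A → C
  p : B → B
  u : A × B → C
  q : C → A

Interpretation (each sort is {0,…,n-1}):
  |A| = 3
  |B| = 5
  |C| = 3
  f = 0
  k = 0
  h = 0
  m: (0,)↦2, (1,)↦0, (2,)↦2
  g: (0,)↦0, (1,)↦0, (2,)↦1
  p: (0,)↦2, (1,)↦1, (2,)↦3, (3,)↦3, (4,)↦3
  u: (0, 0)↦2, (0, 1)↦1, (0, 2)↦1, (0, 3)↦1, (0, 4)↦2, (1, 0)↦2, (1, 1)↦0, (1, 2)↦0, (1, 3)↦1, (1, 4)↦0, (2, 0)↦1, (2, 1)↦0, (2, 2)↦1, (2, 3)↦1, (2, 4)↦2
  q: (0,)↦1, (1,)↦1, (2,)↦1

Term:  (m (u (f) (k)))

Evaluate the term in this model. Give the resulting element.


value = 2

  f = 0
  k = 0
  (u (f) (k)) = u(0, 0) = 2
  (m (u (f) (k))) = m(2,) = 2


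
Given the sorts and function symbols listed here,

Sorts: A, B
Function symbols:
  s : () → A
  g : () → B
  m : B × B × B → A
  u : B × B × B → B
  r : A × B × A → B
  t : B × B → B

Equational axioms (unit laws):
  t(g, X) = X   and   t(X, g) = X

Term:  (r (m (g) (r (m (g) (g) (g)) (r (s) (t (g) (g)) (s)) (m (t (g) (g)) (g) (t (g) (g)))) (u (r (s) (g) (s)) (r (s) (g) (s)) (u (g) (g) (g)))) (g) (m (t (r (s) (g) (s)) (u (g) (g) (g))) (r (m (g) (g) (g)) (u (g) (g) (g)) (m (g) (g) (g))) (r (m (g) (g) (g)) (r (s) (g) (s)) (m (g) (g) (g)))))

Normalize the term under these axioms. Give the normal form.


normal form = (r (m (g) (r (m (g) (g) (g)) (r (s) (g) (s)) (m (g) (g) (g))) (u (r (s) (g) (s)) (r (s) (g) (s)) (u (g) (g) (g)))) (g) (m (t (r (s) (g) (s)) (u (g) (g) (g))) (r (m (g) (g) (g)) (u (g) (g) (g)) (m (g) (g) (g))) (r (m (g) (g) (g)) (r (s) (g) (s)) (m (g) (g) (g)))))

1. (r (m (g) (r (m (g) (g) (g)) (r (s) (t (g) (g)) (s)) (m (t (g) (g)) (g) (t (g) (g)))) (u (r (s) (g) (s)) (r (s) (g) (s)) (u (g) (g) (g)))) (g) (m (t (r (s) (g) (s)) (u (g) (g) (g))) (r (m (g) (g) (g)) (u (g) (g) (g)) (m (g) (g) (g))) (r (m (g) (g) (g)) (r (s) (g) (s)) (m (g) (g) (g)))))  →  (r (m (g) (r (m (g) (g) (g)) (r (s) (g) (s)) (m (t (g) (g)) (g) (t (g) (g)))) (u (r (s) (g) (s)) (r (s) (g) (s)) (u (g) (g) (g)))) (g) (m (t (r (s) (g) (s)) (u (g) (g) (g))) (r (m (g) (g) (g)) (u (g) (g) (g)) (m (g) (g) (g))) (r (m (g) (g) (g)) (r (s) (g) (s)) (m (g) (g) (g)))))
2. (r (m (g) (r (m (g) (g) (g)) (r (s) (g) (s)) (m (t (g) (g)) (g) (t (g) (g)))) (u (r (s) (g) (s)) (r (s) (g) (s)) (u (g) (g) (g)))) (g) (m (t (r (s) (g) (s)) (u (g) (g) (g))) (r (m (g) (g) (g)) (u (g) (g) (g)) (m (g) (g) (g))) (r (m (g) (g) (g)) (r (s) (g) (s)) (m (g) (g) (g)))))  →  (r (m (g) (r (m (g) (g) (g)) (r (s) (g) (s)) (m (g) (g) (t (g) (g)))) (u (r (s) (g) (s)) (r (s) (g) (s)) (u (g) (g) (g)))) (g) (m (t (r (s) (g) (s)) (u (g) (g) (g))) (r (m (g) (g) (g)) (u (g) (g) (g)) (m (g) (g) (g))) (r (m (g) (g) (g)) (r (s) (g) (s)) (m (g) (g) (g)))))
3. (r (m (g) (r (m (g) (g) (g)) (r (s) (g) (s)) (m (g) (g) (t (g) (g)))) (u (r (s) (g) (s)) (r (s) (g) (s)) (u (g) (g) (g)))) (g) (m (t (r (s) (g) (s)) (u (g) (g) (g))) (r (m (g) (g) (g)) (u (g) (g) (g)) (m (g) (g) (g))) (r (m (g) (g) (g)) (r (s) (g) (s)) (m (g) (g) (g)))))  →  (r (m (g) (r (m (g) (g) (g)) (r (s) (g) (s)) (m (g) (g) (g))) (u (r (s) (g) (s)) (r (s) (g) (s)) (u (g) (g) (g)))) (g) (m (t (r (s) (g) (s)) (u (g) (g) (g))) (r (m (g) (g) (g)) (u (g) (g) (g)) (m (g) (g) (g))) (r (m (g) (g) (g)) (r (s) (g) (s)) (m (g) (g) (g)))))


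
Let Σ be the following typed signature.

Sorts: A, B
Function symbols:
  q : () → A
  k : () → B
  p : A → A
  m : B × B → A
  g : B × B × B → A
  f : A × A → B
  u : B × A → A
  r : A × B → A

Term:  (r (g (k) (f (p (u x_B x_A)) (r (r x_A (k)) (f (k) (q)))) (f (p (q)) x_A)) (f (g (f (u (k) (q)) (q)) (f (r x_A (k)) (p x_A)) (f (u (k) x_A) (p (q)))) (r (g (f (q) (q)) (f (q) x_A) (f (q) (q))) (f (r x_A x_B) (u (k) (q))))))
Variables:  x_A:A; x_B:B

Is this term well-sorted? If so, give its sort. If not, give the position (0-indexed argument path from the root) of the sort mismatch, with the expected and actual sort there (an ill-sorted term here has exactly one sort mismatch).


ill-sorted at position [0, 1, 1, 1, 0]: expected A, got B

    (k) : B
          x_B : B
          x_A : A
        (u x_B x_A) : A
      (p (u x_B x_A)) : A
          x_A : A
          (k) : B
        (r x_A (k)) : A
          (k) : B
          (q) : A
        (f (k) (q)) : ✗ arg 0 at [0, 1, 1, 1, 0] has sort B, expected A
        (q) : A
      (p (q)) : A
      x_A : A
    (f (p (q)) x_A) : B
          (k) : B
          (q) : A
        (u (k) (q)) : A
        (q) : A
      (f (u (k) (q)) (q)) : B
          x_A : A
          (k) : B
        (r x_A (k)) : A
          x_A : A
        (p x_A) : A
      (f (r x_A (k)) (p x_A)) : B
          (k) : B
          x_A : A
        (u (k) x_A) : A
          (q) : A
        (p (q)) : A
      (f (u (k) x_A) (p (q))) : B
    (g (f (u (k) (q)) (q)) (f (r x_A (k)) (p x_A)) (f (u (k) x_A) (p (q)))) : A
          (q) : A
          (q) : A
        (f (q) (q)) : B
          (q) : A
          x_A : A
        (f (q) x_A) : B
          (q) : A
          (q) : A
        (f (q) (q)) : B
      (g (f (q) (q)) (f (q) x_A) (f (q) (q))) : A
          x_A : A
          x_B : B
        (r x_A x_B) : A
          (k) : B
          (q) : A
        (u (k) (q)) : A
      (f (r x_A x_B) (u (k) (q))) : B
    (r (g (f (q) (q)) (f (q) x_A) (f (q) (q))) (f (r x_A x_B) (u (k) (q)))) : A
  (f (g (f (u (k) (q)) (q)) (f (r x_A (k)) (p x_A)) (f (u (k) x_A) (p (q)))) (r (g (f (q) (q)) (f (q) x_A) (f (q) (q))) (f (r x_A x_B) (u (k) (q))))) : B


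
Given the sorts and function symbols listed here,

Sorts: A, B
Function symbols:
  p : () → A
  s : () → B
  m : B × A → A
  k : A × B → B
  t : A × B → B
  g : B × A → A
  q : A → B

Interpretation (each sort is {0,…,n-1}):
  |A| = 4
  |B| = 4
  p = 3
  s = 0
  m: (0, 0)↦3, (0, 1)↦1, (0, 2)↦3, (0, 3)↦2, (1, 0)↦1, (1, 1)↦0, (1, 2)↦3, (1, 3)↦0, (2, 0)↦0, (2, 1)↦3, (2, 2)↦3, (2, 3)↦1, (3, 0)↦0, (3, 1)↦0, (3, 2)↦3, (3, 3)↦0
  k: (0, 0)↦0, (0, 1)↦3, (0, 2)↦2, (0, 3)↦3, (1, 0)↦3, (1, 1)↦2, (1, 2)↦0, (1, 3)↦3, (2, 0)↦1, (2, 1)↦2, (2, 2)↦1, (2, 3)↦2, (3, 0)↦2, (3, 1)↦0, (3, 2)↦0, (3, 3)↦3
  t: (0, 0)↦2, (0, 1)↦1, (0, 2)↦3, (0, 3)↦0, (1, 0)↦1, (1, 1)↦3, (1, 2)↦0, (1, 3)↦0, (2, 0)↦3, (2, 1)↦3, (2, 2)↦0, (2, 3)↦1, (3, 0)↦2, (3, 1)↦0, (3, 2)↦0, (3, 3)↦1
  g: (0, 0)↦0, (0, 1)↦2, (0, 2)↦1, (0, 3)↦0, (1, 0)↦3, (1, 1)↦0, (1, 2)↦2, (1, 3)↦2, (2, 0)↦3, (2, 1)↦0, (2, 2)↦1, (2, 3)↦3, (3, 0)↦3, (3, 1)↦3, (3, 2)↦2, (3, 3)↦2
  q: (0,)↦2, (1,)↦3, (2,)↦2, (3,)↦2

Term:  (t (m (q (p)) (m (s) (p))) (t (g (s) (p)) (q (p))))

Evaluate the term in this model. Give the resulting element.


value = 1

  p = 3
  (q (p)) = q(3,) = 2
  s = 0
  p = 3
  (m (s) (p)) = m(0, 3) = 2
  (m (q (p)) (m (s) (p))) = m(2, 2) = 3
  s = 0
  p = 3
  (g (s) (p)) = g(0, 3) = 0
  p = 3
  (q (p)) = q(3,) = 2
  (t (g (s) (p)) (q (p))) = t(0, 2) = 3
  (t (m (q (p)) (m (s) (p))) (t (g (s) (p)) (q (p)))) = t(3, 3) = 1


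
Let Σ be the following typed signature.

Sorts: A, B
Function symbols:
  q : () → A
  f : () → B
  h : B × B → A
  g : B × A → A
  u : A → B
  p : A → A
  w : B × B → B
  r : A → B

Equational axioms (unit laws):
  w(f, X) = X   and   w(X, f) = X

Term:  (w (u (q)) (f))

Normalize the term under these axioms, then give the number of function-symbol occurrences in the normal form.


1. (w (u (q)) (f))  →  (u (q))
normal form: (u (q))

size = 2


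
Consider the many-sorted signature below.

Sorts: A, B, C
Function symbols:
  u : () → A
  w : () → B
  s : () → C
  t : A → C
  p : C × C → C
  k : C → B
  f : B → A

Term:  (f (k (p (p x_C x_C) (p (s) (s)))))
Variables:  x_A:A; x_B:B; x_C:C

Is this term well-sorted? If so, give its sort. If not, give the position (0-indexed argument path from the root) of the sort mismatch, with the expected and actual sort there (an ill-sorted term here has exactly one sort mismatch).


well-sorted; sort = A

        x_C : C
        x_C : C
      (p x_C x_C) : C
        (s) : C
        (s) : C
      (p (s) (s)) : C
    (p (p x_C x_C) (p (s) (s))) : C
  (k (p (p x_C x_C) (p (s) (s)))) : B
(f (k (p (p x_C x_C) (p (s) (s))))) : A


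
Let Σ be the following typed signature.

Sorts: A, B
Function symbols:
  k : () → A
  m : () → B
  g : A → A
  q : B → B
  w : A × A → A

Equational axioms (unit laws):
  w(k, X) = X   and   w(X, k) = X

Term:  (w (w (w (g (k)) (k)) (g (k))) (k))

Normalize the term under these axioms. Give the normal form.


1. (w (w (w (g (k)) (k)) (g (k))) (k))  →  (w (w (g (k)) (k)) (g (k)))
2. (w (w (g (k)) (k)) (g (k)))  →  (w (g (k)) (g (k)))

normal form = (w (g (k)) (g (k)))


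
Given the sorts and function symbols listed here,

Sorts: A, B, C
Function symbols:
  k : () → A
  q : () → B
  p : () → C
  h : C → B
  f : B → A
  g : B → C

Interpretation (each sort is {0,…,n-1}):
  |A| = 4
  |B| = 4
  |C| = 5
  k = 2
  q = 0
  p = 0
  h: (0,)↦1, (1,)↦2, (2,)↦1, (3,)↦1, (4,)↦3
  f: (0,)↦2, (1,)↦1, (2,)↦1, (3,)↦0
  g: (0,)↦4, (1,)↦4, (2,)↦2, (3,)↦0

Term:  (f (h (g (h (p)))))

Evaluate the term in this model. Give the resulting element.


  p = 0
  (h (p)) = h(0,) = 1
  (g (h (p))) = g(1,) = 4
  (h (g (h (p)))) = h(4,) = 3
  (f (h (g (h (p))))) = f(3,) = 0

value = 0


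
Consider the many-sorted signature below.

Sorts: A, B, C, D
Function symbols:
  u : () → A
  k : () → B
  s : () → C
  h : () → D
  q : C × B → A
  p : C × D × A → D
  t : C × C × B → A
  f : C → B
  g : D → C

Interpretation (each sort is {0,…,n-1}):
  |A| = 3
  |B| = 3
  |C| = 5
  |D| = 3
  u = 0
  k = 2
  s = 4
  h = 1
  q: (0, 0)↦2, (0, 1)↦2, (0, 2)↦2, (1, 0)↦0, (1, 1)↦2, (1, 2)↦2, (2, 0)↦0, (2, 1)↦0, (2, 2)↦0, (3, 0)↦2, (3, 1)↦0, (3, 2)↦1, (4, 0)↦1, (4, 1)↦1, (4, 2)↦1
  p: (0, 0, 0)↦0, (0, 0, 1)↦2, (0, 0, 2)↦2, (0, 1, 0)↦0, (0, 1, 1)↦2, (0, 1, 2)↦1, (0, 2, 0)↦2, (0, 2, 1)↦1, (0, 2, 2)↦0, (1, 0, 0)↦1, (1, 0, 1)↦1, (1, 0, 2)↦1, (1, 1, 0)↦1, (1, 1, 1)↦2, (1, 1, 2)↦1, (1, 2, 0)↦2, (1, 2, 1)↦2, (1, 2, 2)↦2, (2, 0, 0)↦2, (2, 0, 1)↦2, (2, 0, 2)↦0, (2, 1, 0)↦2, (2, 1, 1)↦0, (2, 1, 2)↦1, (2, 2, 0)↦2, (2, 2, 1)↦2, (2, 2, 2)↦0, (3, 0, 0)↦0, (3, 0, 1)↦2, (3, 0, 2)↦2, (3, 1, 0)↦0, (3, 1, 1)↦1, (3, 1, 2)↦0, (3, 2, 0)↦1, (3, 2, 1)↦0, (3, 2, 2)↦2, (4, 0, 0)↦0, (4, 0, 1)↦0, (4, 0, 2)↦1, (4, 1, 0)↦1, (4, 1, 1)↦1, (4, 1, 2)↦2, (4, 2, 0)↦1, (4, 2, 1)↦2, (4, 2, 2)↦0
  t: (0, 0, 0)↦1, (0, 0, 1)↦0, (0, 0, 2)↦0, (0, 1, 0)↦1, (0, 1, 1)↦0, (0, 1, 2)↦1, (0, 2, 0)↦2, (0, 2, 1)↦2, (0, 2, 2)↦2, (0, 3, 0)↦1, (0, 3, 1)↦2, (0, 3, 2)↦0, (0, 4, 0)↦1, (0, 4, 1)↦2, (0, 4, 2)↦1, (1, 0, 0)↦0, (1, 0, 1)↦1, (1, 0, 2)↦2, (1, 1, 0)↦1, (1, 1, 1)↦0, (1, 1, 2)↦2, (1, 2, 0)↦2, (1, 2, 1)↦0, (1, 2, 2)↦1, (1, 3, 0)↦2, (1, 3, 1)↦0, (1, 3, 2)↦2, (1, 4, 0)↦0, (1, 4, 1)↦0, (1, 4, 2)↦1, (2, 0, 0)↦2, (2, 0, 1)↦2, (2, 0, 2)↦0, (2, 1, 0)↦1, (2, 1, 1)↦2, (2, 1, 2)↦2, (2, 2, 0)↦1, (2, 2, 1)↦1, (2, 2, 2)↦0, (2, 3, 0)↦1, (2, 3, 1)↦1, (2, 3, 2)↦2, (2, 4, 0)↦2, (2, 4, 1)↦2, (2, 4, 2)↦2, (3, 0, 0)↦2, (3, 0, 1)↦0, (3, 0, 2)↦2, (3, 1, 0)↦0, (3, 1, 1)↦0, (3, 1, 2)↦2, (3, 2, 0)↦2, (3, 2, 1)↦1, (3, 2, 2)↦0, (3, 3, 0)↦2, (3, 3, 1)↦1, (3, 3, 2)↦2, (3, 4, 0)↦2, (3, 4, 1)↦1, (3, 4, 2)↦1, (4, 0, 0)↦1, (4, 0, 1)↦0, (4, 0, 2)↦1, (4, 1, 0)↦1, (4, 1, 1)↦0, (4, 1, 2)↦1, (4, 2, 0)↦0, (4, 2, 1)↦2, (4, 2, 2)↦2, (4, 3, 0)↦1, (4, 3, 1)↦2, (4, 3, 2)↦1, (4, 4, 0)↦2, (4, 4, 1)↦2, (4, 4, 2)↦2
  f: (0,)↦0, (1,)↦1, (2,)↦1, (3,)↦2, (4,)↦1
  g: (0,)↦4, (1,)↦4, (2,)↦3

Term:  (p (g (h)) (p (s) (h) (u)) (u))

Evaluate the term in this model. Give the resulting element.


  h = 1
  (g (h)) = g(1,) = 4
  s = 4
  h = 1
  u = 0
  (p (s) (h) (u)) = p(4, 1, 0) = 1
  u = 0
  (p (g (h)) (p (s) (h) (u)) (u)) = p(4, 1, 0) = 1

value = 1


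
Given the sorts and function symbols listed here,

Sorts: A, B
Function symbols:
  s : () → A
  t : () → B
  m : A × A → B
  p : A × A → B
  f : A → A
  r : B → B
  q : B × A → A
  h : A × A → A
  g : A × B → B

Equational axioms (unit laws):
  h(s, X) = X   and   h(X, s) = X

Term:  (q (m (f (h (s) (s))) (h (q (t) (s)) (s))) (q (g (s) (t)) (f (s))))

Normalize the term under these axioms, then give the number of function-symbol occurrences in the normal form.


size = 13

1. (q (m (f (h (s) (s))) (h (q (t) (s)) (s))) (q (g (s) (t)) (f (s))))  →  (q (m (f (s)) (h (q (t) (s)) (s))) (q (g (s) (t)) (f (s))))
2. (q (m (f (s)) (h (q (t) (s)) (s))) (q (g (s) (t)) (f (s))))  →  (q (m (f (s)) (q (t) (s))) (q (g (s) (t)) (f (s))))
normal form: (q (m (f (s)) (q (t) (s))) (q (g (s) (t)) (f (s))))


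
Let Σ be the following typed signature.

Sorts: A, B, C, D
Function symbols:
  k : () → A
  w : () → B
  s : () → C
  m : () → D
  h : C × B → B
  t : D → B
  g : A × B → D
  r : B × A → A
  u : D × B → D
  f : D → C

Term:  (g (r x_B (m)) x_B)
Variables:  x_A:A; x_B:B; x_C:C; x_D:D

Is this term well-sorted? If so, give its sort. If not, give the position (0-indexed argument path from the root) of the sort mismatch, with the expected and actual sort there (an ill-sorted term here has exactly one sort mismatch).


ill-sorted at position [0, 1]: expected A, got D

    x_B : B
    (m) : D
  (r x_B (m)) : ✗ arg 1 at [0, 1] has sort D, expected A
  x_B : B


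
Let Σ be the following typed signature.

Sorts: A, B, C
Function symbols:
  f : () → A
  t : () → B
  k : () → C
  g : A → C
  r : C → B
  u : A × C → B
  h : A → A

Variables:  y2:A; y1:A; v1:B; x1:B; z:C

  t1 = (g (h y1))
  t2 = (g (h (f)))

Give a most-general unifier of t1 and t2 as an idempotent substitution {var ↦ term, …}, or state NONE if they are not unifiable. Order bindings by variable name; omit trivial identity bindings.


{y1 ↦ (f)}


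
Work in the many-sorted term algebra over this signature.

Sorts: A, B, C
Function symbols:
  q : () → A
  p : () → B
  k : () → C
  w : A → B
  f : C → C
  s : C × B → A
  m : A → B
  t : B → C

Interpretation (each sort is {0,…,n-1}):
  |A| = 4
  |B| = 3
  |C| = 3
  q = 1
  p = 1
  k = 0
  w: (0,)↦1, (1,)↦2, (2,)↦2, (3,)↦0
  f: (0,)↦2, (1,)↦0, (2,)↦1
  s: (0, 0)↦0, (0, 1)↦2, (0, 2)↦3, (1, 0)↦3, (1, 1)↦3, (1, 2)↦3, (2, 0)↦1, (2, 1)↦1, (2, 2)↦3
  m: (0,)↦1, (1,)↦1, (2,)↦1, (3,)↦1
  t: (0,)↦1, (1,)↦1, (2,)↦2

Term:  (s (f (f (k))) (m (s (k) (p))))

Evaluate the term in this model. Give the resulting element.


value = 3

  k = 0
  (f (k)) = f(0,) = 2
  (f (f (k))) = f(2,) = 1
  k = 0
  p = 1
  (s (k) (p)) = s(0, 1) = 2
  (m (s (k) (p))) = m(2,) = 1
  (s (f (f (k))) (m (s (k) (p)))) = s(1, 1) = 3


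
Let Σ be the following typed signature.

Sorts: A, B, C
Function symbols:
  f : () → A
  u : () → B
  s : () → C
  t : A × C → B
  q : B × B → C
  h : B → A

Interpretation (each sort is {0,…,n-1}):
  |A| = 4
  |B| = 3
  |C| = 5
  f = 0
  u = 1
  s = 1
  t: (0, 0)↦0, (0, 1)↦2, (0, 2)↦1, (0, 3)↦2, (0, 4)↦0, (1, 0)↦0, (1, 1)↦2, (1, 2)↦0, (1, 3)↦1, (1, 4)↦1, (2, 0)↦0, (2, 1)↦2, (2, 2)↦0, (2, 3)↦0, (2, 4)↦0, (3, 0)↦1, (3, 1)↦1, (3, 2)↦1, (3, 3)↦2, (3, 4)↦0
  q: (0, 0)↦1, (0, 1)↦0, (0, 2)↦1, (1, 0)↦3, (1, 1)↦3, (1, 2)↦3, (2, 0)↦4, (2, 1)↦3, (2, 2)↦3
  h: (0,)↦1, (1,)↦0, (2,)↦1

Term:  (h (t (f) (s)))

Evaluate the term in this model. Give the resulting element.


  f = 0
  s = 1
  (t (f) (s)) = t(0, 1) = 2
  (h (t (f) (s))) = h(2,) = 1

value = 1


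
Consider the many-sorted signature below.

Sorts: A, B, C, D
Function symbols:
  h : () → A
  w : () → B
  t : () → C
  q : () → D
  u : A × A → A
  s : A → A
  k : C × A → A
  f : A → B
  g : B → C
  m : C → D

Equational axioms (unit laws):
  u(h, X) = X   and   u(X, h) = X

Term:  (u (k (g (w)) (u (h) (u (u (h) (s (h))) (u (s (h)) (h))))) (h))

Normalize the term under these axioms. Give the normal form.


1. (u (k (g (w)) (u (h) (u (u (h) (s (h))) (u (s (h)) (h))))) (h))  →  (k (g (w)) (u (h) (u (u (h) (s (h))) (u (s (h)) (h)))))
2. (k (g (w)) (u (h) (u (u (h) (s (h))) (u (s (h)) (h)))))  →  (k (g (w)) (u (u (h) (s (h))) (u (s (h)) (h))))
3. (k (g (w)) (u (u (h) (s (h))) (u (s (h)) (h))))  →  (k (g (w)) (u (s (h)) (u (s (h)) (h))))
4. (k (g (w)) (u (s (h)) (u (s (h)) (h))))  →  (k (g (w)) (u (s (h)) (s (h))))

normal form = (k (g (w)) (u (s (h)) (s (h))))


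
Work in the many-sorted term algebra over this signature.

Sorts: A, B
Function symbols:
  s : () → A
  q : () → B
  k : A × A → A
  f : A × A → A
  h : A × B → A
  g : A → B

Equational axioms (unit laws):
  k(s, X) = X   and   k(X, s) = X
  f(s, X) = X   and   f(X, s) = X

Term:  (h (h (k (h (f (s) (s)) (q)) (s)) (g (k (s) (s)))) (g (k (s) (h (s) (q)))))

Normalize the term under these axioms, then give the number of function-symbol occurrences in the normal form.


size = 11

1. (h (h (k (h (f (s) (s)) (q)) (s)) (g (k (s) (s)))) (g (k (s) (h (s) (q)))))  →  (h (h (h (f (s) (s)) (q)) (g (k (s) (s)))) (g (k (s) (h (s) (q)))))
2. (h (h (h (f (s) (s)) (q)) (g (k (s) (s)))) (g (k (s) (h (s) (q)))))  →  (h (h (h (s) (q)) (g (k (s) (s)))) (g (k (s) (h (s) (q)))))
3. (h (h (h (s) (q)) (g (k (s) (s)))) (g (k (s) (h (s) (q)))))  →  (h (h (h (s) (q)) (g (s))) (g (k (s) (h (s) (q)))))
4. (h (h (h (s) (q)) (g (s))) (g (k (s) (h (s) (q)))))  →  (h (h (h (s) (q)) (g (s))) (g (h (s) (q))))
normal form: (h (h (h (s) (q)) (g (s))) (g (h (s) (q))))


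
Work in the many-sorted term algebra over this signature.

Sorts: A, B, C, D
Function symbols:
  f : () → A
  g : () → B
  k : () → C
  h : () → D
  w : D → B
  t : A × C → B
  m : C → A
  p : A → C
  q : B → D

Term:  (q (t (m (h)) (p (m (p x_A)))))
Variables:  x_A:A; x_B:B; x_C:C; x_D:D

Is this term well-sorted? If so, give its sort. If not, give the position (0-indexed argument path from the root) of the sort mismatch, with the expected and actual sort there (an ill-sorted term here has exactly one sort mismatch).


ill-sorted at position [0, 0, 0]: expected C, got D

      (h) : D
    (m (h)) : ✗ arg 0 at [0, 0, 0] has sort D, expected C
          x_A : A
        (p x_A) : C
      (m (p x_A)) : A
    (p (m (p x_A))) : C


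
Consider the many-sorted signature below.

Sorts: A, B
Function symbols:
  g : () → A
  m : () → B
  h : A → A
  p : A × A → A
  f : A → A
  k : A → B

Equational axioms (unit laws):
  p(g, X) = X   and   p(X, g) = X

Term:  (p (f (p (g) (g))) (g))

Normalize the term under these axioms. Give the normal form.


normal form = (f (g))

1. (p (f (p (g) (g))) (g))  →  (f (p (g) (g)))
2. (f (p (g) (g)))  →  (f (g))


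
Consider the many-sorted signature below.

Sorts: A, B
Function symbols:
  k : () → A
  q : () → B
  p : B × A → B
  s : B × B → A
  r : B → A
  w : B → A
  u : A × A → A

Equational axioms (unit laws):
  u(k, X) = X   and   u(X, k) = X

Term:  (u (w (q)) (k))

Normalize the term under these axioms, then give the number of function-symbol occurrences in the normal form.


size = 2

1. (u (w (q)) (k))  →  (w (q))
normal form: (w (q))


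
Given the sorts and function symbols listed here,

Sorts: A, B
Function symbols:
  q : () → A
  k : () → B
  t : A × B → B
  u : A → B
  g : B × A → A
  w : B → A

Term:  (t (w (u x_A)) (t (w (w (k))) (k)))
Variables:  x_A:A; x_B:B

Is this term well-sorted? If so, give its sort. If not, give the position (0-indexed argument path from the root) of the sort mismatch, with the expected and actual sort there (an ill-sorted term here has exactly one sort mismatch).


ill-sorted at position [1, 0, 0]: expected B, got A

      x_A : A
    (u x_A) : B
  (w (u x_A)) : A
        (k) : B
      (w (k)) : A
    (w (w (k))) : ✗ arg 0 at [1, 0, 0] has sort A, expected B
    (k) : B


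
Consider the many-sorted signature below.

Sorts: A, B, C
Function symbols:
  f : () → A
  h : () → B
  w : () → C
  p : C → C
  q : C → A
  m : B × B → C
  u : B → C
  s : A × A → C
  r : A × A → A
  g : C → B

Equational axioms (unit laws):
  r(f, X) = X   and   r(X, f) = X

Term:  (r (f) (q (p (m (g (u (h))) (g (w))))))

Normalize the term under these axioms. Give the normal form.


normal form = (q (p (m (g (u (h))) (g (w)))))

1. (r (f) (q (p (m (g (u (h))) (g (w))))))  →  (q (p (m (g (u (h))) (g (w)))))


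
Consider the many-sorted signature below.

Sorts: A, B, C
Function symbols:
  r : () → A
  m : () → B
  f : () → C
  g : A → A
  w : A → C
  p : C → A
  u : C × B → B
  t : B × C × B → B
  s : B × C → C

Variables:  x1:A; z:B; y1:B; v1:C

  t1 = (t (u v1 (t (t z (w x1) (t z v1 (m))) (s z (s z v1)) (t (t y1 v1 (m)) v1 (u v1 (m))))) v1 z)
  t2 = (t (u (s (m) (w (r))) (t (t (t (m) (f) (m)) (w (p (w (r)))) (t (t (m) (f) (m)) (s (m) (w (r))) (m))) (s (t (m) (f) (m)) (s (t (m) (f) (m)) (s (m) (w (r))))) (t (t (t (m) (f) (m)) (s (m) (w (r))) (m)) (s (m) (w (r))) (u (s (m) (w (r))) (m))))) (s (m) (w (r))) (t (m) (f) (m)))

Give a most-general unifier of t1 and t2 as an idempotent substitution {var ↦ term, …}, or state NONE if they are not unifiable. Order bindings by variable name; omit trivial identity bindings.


{v1 ↦ (s (m) (w (r))), x1 ↦ (p (w (r))), y1 ↦ (t (m) (f) (m)), z ↦ (t (m) (f) (m))}


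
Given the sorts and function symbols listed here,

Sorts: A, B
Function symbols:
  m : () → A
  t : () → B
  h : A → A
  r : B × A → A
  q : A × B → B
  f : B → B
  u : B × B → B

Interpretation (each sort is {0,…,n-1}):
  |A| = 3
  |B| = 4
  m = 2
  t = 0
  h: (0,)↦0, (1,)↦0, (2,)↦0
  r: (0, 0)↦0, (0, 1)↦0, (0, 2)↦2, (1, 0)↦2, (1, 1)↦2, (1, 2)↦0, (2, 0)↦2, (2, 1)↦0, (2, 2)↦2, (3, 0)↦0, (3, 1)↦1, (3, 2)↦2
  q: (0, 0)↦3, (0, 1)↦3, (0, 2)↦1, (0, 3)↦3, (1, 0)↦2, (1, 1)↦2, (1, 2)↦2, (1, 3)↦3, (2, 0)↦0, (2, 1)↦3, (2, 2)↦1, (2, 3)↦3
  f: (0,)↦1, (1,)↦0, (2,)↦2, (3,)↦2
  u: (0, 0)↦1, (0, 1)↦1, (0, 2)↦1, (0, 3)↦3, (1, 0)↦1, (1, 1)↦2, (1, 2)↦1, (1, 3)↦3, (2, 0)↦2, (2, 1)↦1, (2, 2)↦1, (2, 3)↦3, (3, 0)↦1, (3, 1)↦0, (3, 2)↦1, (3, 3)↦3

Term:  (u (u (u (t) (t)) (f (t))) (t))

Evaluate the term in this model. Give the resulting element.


value = 2

  t = 0
  t = 0
  (u (t) (t)) = u(0, 0) = 1
  t = 0
  (f (t)) = f(0,) = 1
  (u (u (t) (t)) (f (t))) = u(1, 1) = 2
  t = 0
  (u (u (u (t) (t)) (f (t))) (t)) = u(2, 0) = 2


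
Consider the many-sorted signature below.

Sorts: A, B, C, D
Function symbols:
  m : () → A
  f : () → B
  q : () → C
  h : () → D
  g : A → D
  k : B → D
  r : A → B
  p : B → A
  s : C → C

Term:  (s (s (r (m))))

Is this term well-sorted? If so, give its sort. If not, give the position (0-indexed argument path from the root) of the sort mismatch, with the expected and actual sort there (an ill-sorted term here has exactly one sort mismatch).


      (m) : A
    (r (m)) : B
  (s (r (m))) : ✗ arg 0 at [0, 0] has sort B, expected C

ill-sorted at position [0, 0]: expected C, got B


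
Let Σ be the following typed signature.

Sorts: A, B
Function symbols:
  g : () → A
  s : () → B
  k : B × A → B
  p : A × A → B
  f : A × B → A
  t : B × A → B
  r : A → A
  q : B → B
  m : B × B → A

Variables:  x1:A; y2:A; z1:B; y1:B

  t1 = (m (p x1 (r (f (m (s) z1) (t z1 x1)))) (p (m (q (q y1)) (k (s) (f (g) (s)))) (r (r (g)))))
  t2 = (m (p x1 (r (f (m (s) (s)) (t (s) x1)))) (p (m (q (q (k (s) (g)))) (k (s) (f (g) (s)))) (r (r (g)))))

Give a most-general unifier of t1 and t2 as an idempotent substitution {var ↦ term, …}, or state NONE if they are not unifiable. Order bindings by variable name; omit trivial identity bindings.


{y1 ↦ (k (s) (g)), z1 ↦ (s)}


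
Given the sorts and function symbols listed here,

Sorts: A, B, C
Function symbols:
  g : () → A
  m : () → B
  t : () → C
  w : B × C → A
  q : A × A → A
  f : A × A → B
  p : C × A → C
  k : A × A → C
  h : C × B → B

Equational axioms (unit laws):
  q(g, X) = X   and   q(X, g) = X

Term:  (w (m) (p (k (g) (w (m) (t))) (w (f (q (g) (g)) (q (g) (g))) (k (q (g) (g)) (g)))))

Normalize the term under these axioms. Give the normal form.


normal form = (w (m) (p (k (g) (w (m) (t))) (w (f (g) (g)) (k (g) (g)))))

1. (w (m) (p (k (g) (w (m) (t))) (w (f (q (g) (g)) (q (g) (g))) (k (q (g) (g)) (g)))))  →  (w (m) (p (k (g) (w (m) (t))) (w (f (g) (q (g) (g))) (k (q (g) (g)) (g)))))
2. (w (m) (p (k (g) (w (m) (t))) (w (f (g) (q (g) (g))) (k (q (g) (g)) (g)))))  →  (w (m) (p (k (g) (w (m) (t))) (w (f (g) (g)) (k (q (g) (g)) (g)))))
3. (w (m) (p (k (g) (w (m) (t))) (w (f (g) (g)) (k (q (g) (g)) (g)))))  →  (w (m) (p (k (g) (w (m) (t))) (w (f (g) (g)) (k (g) (g)))))


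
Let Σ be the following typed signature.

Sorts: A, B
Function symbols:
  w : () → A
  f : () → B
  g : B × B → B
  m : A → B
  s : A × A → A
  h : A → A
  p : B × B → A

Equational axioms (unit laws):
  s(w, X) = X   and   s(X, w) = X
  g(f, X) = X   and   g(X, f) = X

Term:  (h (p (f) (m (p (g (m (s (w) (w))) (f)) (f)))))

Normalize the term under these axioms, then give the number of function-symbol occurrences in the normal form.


size = 8

1. (h (p (f) (m (p (g (m (s (w) (w))) (f)) (f)))))  →  (h (p (f) (m (p (m (s (w) (w))) (f)))))
2. (h (p (f) (m (p (m (s (w) (w))) (f)))))  →  (h (p (f) (m (p (m (w)) (f)))))
normal form: (h (p (f) (m (p (m (w)) (f)))))


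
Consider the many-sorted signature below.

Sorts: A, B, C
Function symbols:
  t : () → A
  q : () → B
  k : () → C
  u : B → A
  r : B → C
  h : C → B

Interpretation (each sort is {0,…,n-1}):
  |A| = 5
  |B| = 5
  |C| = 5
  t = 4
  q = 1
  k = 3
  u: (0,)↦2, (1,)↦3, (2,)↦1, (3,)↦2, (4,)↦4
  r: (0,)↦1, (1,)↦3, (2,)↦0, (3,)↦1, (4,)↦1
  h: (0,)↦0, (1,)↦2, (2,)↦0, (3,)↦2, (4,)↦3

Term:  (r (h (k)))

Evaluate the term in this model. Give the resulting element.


  k = 3
  (h (k)) = h(3,) = 2
  (r (h (k))) = r(2,) = 0

value = 0


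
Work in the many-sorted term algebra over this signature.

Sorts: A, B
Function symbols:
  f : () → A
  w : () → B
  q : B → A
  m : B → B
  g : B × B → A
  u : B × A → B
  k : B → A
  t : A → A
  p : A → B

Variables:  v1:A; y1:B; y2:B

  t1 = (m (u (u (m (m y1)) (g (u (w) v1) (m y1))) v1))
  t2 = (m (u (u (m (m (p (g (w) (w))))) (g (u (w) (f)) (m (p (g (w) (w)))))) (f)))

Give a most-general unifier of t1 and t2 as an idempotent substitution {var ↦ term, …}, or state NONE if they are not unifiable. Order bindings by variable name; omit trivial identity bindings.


{v1 ↦ (f), y1 ↦ (p (g (w) (w)))}


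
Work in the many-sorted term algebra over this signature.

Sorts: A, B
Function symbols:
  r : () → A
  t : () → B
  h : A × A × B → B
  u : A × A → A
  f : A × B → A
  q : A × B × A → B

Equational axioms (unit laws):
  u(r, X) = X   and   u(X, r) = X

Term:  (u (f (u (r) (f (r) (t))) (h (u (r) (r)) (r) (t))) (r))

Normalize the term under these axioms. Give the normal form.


normal form = (f (f (r) (t)) (h (r) (r) (t)))

1. (u (f (u (r) (f (r) (t))) (h (u (r) (r)) (r) (t))) (r))  →  (f (u (r) (f (r) (t))) (h (u (r) (r)) (r) (t)))
2. (f (u (r) (f (r) (t))) (h (u (r) (r)) (r) (t)))  →  (f (f (r) (t)) (h (u (r) (r)) (r) (t)))
3. (f (f (r) (t)) (h (u (r) (r)) (r) (t)))  →  (f (f (r) (t)) (h (r) (r) (t)))


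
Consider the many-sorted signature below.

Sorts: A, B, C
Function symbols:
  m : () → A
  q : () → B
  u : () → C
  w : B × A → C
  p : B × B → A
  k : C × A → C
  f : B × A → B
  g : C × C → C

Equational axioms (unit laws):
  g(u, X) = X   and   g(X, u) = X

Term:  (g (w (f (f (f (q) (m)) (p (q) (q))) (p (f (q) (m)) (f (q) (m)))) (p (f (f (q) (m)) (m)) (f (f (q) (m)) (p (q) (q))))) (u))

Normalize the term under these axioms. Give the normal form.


normal form = (w (f (f (f (q) (m)) (p (q) (q))) (p (f (q) (m)) (f (q) (m)))) (p (f (f (q) (m)) (m)) (f (f (q) (m)) (p (q) (q)))))

1. (g (w (f (f (f (q) (m)) (p (q) (q))) (p (f (q) (m)) (f (q) (m)))) (p (f (f (q) (m)) (m)) (f (f (q) (m)) (p (q) (q))))) (u))  →  (w (f (f (f (q) (m)) (p (q) (q))) (p (f (q) (m)) (f (q) (m)))) (p (f (f (q) (m)) (m)) (f (f (q) (m)) (p (q) (q)))))


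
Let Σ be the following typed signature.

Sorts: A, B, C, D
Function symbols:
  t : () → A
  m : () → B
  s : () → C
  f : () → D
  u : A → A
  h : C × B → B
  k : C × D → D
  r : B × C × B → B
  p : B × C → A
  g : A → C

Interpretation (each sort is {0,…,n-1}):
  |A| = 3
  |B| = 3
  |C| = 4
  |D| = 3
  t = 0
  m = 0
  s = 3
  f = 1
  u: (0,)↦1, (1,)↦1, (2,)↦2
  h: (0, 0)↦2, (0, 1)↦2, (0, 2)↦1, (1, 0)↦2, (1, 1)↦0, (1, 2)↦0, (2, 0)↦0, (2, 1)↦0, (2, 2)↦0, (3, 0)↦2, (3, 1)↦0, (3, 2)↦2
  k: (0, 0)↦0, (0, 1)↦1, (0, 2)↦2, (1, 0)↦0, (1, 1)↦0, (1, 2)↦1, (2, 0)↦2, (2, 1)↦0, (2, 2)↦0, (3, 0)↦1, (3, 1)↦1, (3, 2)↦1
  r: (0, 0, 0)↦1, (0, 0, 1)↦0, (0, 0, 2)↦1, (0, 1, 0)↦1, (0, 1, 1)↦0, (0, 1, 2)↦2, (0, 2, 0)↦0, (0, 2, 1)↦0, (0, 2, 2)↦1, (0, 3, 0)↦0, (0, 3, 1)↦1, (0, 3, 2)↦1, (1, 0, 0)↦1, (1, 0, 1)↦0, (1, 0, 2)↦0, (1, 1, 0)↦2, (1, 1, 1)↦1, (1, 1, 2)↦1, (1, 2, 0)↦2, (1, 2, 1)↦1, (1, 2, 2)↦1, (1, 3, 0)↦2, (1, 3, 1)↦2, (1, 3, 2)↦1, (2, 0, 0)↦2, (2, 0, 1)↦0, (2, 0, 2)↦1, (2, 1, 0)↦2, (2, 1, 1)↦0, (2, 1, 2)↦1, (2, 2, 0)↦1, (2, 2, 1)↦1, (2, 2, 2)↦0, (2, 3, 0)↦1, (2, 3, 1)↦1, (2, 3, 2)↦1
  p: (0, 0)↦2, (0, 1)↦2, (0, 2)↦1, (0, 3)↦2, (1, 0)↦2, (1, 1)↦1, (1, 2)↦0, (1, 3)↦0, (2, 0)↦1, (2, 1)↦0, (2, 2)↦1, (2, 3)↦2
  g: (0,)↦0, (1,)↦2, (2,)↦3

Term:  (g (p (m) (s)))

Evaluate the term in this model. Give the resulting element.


value = 3

  m = 0
  s = 3
  (p (m) (s)) = p(0, 3) = 2
  (g (p (m) (s))) = g(2,) = 3


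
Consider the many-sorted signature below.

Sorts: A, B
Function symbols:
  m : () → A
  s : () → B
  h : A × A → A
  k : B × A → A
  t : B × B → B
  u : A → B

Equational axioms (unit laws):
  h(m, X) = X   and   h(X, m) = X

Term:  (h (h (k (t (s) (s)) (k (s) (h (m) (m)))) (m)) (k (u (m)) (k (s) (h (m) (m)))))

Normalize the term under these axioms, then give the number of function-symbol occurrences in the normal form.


1. (h (h (k (t (s) (s)) (k (s) (h (m) (m)))) (m)) (k (u (m)) (k (s) (h (m) (m)))))  →  (h (k (t (s) (s)) (k (s) (h (m) (m)))) (k (u (m)) (k (s) (h (m) (m)))))
2. (h (k (t (s) (s)) (k (s) (h (m) (m)))) (k (u (m)) (k (s) (h (m) (m)))))  →  (h (k (t (s) (s)) (k (s) (m))) (k (u (m)) (k (s) (h (m) (m)))))
3. (h (k (t (s) (s)) (k (s) (m))) (k (u (m)) (k (s) (h (m) (m)))))  →  (h (k (t (s) (s)) (k (s) (m))) (k (u (m)) (k (s) (m))))
normal form: (h (k (t (s) (s)) (k (s) (m))) (k (u (m)) (k (s) (m))))

size = 14


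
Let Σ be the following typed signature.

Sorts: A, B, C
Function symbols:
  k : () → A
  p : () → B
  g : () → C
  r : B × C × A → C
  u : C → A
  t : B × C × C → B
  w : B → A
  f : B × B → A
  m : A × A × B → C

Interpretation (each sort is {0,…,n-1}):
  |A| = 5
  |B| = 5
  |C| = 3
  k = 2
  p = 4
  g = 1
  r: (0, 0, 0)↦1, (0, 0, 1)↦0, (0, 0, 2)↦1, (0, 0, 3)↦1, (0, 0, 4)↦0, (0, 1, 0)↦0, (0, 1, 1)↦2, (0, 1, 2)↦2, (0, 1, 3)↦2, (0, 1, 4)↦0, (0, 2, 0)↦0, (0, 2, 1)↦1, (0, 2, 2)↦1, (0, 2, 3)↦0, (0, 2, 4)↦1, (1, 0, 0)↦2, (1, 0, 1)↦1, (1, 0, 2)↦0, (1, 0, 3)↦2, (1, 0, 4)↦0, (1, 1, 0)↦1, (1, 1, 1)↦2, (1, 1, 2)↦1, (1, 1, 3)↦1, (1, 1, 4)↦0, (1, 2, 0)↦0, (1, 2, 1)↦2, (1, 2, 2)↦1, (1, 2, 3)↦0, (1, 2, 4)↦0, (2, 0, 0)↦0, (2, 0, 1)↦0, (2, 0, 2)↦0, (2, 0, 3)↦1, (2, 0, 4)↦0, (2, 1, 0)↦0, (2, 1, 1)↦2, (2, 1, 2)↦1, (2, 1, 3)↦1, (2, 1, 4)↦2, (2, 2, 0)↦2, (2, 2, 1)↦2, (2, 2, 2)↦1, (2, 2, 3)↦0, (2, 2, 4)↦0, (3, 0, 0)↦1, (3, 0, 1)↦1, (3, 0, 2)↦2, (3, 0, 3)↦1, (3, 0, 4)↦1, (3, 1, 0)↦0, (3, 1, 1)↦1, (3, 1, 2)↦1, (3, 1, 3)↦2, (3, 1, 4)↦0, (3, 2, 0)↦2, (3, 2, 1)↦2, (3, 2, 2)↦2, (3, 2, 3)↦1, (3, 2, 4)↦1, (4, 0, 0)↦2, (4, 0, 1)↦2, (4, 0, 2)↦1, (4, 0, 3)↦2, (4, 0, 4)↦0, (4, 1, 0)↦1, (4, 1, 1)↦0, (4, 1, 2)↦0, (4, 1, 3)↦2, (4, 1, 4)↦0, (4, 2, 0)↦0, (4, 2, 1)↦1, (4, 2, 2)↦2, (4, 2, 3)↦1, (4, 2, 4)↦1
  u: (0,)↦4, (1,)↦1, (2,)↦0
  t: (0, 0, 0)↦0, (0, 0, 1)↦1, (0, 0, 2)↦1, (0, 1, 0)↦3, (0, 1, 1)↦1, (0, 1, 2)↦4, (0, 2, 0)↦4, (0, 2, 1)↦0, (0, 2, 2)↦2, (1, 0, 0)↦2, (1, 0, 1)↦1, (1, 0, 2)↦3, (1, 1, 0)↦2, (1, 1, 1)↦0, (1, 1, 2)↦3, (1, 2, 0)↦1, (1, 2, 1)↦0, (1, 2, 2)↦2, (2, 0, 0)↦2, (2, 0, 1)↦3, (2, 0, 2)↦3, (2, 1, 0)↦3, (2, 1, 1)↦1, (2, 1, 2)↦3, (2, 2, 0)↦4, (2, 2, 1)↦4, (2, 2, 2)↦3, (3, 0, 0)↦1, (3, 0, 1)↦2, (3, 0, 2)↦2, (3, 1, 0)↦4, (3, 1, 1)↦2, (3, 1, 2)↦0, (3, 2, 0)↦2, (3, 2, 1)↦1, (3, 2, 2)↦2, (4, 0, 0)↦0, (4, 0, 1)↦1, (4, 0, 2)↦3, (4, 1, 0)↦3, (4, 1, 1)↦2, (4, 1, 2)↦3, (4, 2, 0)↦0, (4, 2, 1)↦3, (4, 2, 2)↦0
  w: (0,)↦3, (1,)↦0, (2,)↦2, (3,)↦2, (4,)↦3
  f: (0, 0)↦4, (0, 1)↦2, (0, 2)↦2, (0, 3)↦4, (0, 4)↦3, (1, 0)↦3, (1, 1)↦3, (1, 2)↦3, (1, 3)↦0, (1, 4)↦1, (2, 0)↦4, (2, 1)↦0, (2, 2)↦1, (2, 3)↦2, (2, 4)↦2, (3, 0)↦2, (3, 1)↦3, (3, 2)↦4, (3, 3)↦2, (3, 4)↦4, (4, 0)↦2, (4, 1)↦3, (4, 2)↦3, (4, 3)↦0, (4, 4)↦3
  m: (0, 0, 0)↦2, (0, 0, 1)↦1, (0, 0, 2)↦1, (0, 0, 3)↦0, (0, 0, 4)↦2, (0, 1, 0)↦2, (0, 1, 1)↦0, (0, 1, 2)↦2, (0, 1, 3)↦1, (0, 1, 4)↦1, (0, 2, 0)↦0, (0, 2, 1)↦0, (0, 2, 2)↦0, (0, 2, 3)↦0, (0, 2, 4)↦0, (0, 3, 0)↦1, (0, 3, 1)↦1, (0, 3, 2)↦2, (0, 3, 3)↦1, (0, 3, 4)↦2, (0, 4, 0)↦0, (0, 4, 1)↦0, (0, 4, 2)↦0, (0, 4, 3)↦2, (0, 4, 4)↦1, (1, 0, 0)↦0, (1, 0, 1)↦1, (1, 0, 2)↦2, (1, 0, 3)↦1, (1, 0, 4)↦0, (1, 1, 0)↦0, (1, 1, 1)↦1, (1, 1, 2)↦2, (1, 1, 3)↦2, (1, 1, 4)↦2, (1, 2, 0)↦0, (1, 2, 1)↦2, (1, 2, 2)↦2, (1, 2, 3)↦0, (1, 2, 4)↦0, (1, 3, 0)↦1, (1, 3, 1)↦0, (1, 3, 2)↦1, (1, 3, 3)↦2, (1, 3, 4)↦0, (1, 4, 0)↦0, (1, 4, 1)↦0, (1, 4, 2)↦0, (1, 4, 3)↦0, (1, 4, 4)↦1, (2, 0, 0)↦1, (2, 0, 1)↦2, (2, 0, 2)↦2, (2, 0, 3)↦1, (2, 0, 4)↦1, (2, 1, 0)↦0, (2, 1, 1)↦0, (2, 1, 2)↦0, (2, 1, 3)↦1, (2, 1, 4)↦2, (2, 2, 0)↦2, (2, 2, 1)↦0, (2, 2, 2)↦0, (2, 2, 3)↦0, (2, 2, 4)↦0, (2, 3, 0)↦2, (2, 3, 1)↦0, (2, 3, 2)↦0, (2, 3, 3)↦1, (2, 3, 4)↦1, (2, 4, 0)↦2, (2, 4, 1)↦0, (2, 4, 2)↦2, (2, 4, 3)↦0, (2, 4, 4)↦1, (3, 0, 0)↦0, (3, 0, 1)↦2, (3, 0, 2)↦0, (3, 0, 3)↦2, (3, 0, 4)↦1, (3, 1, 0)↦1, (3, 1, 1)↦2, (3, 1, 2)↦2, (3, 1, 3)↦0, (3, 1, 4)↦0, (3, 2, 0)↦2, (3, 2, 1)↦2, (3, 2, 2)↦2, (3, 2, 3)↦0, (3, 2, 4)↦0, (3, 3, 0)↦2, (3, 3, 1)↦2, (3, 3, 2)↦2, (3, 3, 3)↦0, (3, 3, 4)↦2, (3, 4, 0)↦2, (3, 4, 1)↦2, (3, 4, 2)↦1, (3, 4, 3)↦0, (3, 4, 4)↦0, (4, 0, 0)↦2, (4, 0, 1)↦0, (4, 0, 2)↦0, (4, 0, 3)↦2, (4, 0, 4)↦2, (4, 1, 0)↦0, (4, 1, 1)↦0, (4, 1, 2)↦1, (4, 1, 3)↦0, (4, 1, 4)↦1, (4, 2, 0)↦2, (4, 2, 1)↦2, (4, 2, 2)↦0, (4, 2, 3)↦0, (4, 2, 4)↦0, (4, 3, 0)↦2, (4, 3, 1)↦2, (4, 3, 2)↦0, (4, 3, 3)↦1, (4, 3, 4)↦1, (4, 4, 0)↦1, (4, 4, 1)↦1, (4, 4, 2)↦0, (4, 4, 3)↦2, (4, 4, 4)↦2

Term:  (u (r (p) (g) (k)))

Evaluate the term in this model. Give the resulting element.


  p = 4
  g = 1
  k = 2
  (r (p) (g) (k)) = r(4, 1, 2) = 0
  (u (r (p) (g) (k))) = u(0,) = 4

value = 4
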